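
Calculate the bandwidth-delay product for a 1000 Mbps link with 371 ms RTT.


BDP = bandwidth * RTT
= 1000 Mbps * 371 ms
= 1000 * 1e6 * 371 / 1000 bits
= 371000000 bits
= 46375000 bytes
= 45288.0859 KB
BDP = 371000000 bits (46375000 bytes)


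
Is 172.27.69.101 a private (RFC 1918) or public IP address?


RFC 1918 private ranges:
  10.0.0.0/8 (10.0.0.0 - 10.255.255.255)
  172.16.0.0/12 (172.16.0.0 - 172.31.255.255)
  192.168.0.0/16 (192.168.0.0 - 192.168.255.255)
Private (in 172.16.0.0/12)


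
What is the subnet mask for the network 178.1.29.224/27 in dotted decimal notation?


/27 means 27 network bits, 5 host bits
Binary: 11111111111111111111111111100000
Mask: 255.255.255.224


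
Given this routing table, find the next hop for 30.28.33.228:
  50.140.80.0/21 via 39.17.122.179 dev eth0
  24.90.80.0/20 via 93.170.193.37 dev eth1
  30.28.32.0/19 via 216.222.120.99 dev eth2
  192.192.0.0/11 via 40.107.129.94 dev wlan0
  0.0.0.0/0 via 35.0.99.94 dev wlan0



Longest prefix match for 30.28.33.228:
  /21 50.140.80.0: no
  /20 24.90.80.0: no
  /19 30.28.32.0: MATCH
  /11 192.192.0.0: no
  /0 0.0.0.0: MATCH
Selected: next-hop 216.222.120.99 via eth2 (matched /19)


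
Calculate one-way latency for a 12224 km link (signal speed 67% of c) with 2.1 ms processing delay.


Speed = 0.67 * 3e5 km/s = 201000 km/s
Propagation delay = 12224 / 201000 = 0.0608 s = 60.8159 ms
Processing delay = 2.1 ms
Total one-way latency = 62.9159 ms


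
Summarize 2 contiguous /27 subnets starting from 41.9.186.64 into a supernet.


Original prefix: /27
Number of subnets: 2 = 2^1
New prefix = 27 - 1 = 26
Supernet: 41.9.186.64/26


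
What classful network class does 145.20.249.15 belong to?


First octet: 145
Binary: 10010001
10xxxxxx -> Class B (128-191)
Class B, default mask 255.255.0.0 (/16)


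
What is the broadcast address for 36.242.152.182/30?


Network: 36.242.152.180/30
Host bits = 2
Set all host bits to 1:
Broadcast: 36.242.152.183


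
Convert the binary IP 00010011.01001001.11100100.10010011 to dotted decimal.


00010011 = 19
01001001 = 73
11100100 = 228
10010011 = 147
IP: 19.73.228.147


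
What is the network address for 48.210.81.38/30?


IP:   00110000.11010010.01010001.00100110
Mask: 11111111.11111111.11111111.11111100
AND operation:
Net:  00110000.11010010.01010001.00100100
Network: 48.210.81.36/30


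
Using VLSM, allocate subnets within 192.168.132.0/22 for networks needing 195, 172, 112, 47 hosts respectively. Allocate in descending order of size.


195 hosts -> /24 (254 usable): 192.168.132.0/24
172 hosts -> /24 (254 usable): 192.168.133.0/24
112 hosts -> /25 (126 usable): 192.168.134.0/25
47 hosts -> /26 (62 usable): 192.168.134.128/26
Allocation: 192.168.132.0/24 (195 hosts, 254 usable); 192.168.133.0/24 (172 hosts, 254 usable); 192.168.134.0/25 (112 hosts, 126 usable); 192.168.134.128/26 (47 hosts, 62 usable)


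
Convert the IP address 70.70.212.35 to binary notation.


70 = 01000110
70 = 01000110
212 = 11010100
35 = 00100011
Binary: 01000110.01000110.11010100.00100011


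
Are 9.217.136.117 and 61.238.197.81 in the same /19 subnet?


Mask: 255.255.224.0
9.217.136.117 AND mask = 9.217.128.0
61.238.197.81 AND mask = 61.238.192.0
No, different subnets (9.217.128.0 vs 61.238.192.0)


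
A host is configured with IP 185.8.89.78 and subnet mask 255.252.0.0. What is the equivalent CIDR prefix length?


Binary: 11111111.11111100.00000000.00000000
Count leading 1s
Prefix: /14


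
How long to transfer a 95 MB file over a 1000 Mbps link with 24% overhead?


Effective throughput = 1000 * (1 - 24/100) = 760 Mbps
File size in Mb = 95 * 8 = 760 Mb
Time = 760 / 760
Time = 1 seconds


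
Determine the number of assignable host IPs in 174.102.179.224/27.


Host bits = 32 - 27 = 5
Total addresses = 2^5 = 32
Usable = total - 2 (network and broadcast)
Usable hosts: 30


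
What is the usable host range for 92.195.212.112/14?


Network: 92.192.0.0
Broadcast: 92.195.255.255
First usable = network + 1
Last usable = broadcast - 1
Range: 92.192.0.1 to 92.195.255.254


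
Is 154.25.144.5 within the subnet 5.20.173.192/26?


Subnet network: 5.20.173.192
Test IP AND mask: 154.25.144.0
No, 154.25.144.5 is not in 5.20.173.192/26


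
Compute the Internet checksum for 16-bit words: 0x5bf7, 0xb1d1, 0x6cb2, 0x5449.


Sum all words (with carry folding):
+ 0x5bf7 = 0x5bf7
+ 0xb1d1 = 0x0dc9
+ 0x6cb2 = 0x7a7b
+ 0x5449 = 0xcec4
One's complement: ~0xcec4
Checksum = 0x313b


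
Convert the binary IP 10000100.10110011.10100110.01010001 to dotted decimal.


10000100 = 132
10110011 = 179
10100110 = 166
01010001 = 81
IP: 132.179.166.81


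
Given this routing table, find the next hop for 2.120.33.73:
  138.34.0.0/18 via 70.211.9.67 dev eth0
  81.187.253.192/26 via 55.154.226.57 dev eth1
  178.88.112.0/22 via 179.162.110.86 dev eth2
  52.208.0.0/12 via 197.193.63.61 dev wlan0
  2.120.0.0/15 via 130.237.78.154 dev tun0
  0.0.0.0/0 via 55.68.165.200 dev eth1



Longest prefix match for 2.120.33.73:
  /18 138.34.0.0: no
  /26 81.187.253.192: no
  /22 178.88.112.0: no
  /12 52.208.0.0: no
  /15 2.120.0.0: MATCH
  /0 0.0.0.0: MATCH
Selected: next-hop 130.237.78.154 via tun0 (matched /15)


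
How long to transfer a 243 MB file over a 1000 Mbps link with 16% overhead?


Effective throughput = 1000 * (1 - 16/100) = 840 Mbps
File size in Mb = 243 * 8 = 1944 Mb
Time = 1944 / 840
Time = 2.3143 seconds


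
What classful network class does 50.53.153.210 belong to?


First octet: 50
Binary: 00110010
0xxxxxxx -> Class A (1-126)
Class A, default mask 255.0.0.0 (/8)


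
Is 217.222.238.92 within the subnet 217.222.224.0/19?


Subnet network: 217.222.224.0
Test IP AND mask: 217.222.224.0
Yes, 217.222.238.92 is in 217.222.224.0/19


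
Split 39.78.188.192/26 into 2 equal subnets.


New prefix = 26 + 1 = 27
Each subnet has 32 addresses
  39.78.188.192/27
  39.78.188.224/27
Subnets: 39.78.188.192/27, 39.78.188.224/27


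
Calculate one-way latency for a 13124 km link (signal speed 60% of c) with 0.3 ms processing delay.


Speed = 0.6 * 3e5 km/s = 180000 km/s
Propagation delay = 13124 / 180000 = 0.0729 s = 72.9111 ms
Processing delay = 0.3 ms
Total one-way latency = 73.2111 ms


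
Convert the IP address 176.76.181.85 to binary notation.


176 = 10110000
76 = 01001100
181 = 10110101
85 = 01010101
Binary: 10110000.01001100.10110101.01010101


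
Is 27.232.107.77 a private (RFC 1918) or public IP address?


RFC 1918 private ranges:
  10.0.0.0/8 (10.0.0.0 - 10.255.255.255)
  172.16.0.0/12 (172.16.0.0 - 172.31.255.255)
  192.168.0.0/16 (192.168.0.0 - 192.168.255.255)
Public (not in any RFC 1918 range)


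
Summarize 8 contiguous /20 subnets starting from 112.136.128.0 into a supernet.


Original prefix: /20
Number of subnets: 8 = 2^3
New prefix = 20 - 3 = 17
Supernet: 112.136.128.0/17


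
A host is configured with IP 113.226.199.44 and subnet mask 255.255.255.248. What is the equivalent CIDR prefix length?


Binary: 11111111.11111111.11111111.11111000
Count leading 1s
Prefix: /29


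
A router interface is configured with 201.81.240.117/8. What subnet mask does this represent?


/8 means 8 network bits, 24 host bits
Binary: 11111111000000000000000000000000
Mask: 255.0.0.0


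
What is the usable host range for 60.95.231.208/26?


Network: 60.95.231.192
Broadcast: 60.95.231.255
First usable = network + 1
Last usable = broadcast - 1
Range: 60.95.231.193 to 60.95.231.254


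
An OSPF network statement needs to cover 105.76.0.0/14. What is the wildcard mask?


Subnet mask: 255.252.0.0
Wildcard = 255.255.255.255 - subnet mask
255 - 255 = 0
255 - 252 = 3
255 - 0 = 255
255 - 0 = 255
Wildcard: 0.3.255.255


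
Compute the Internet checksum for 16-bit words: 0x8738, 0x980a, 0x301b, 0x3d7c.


Sum all words (with carry folding):
+ 0x8738 = 0x8738
+ 0x980a = 0x1f43
+ 0x301b = 0x4f5e
+ 0x3d7c = 0x8cda
One's complement: ~0x8cda
Checksum = 0x7325


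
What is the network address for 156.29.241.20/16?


IP:   10011100.00011101.11110001.00010100
Mask: 11111111.11111111.00000000.00000000
AND operation:
Net:  10011100.00011101.00000000.00000000
Network: 156.29.0.0/16


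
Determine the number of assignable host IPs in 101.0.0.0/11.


Host bits = 32 - 11 = 21
Total addresses = 2^21 = 2097152
Usable = total - 2 (network and broadcast)
Usable hosts: 2097150


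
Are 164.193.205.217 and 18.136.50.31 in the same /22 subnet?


Mask: 255.255.252.0
164.193.205.217 AND mask = 164.193.204.0
18.136.50.31 AND mask = 18.136.48.0
No, different subnets (164.193.204.0 vs 18.136.48.0)


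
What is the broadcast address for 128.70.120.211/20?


Network: 128.70.112.0/20
Host bits = 12
Set all host bits to 1:
Broadcast: 128.70.127.255


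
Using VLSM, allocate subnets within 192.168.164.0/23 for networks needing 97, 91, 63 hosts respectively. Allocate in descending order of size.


97 hosts -> /25 (126 usable): 192.168.164.0/25
91 hosts -> /25 (126 usable): 192.168.164.128/25
63 hosts -> /25 (126 usable): 192.168.165.0/25
Allocation: 192.168.164.0/25 (97 hosts, 126 usable); 192.168.164.128/25 (91 hosts, 126 usable); 192.168.165.0/25 (63 hosts, 126 usable)


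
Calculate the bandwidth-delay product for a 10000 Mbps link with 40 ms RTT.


BDP = bandwidth * RTT
= 10000 Mbps * 40 ms
= 10000 * 1e6 * 40 / 1000 bits
= 400000000 bits
= 50000000 bytes
= 48828.125 KB
BDP = 400000000 bits (50000000 bytes)


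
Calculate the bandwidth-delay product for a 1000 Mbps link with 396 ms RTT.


BDP = bandwidth * RTT
= 1000 Mbps * 396 ms
= 1000 * 1e6 * 396 / 1000 bits
= 396000000 bits
= 49500000 bytes
= 48339.8438 KB
BDP = 396000000 bits (49500000 bytes)


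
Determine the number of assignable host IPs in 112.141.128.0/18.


Host bits = 32 - 18 = 14
Total addresses = 2^14 = 16384
Usable = total - 2 (network and broadcast)
Usable hosts: 16382


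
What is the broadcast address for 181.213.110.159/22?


Network: 181.213.108.0/22
Host bits = 10
Set all host bits to 1:
Broadcast: 181.213.111.255


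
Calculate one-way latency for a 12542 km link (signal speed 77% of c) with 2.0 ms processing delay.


Speed = 0.77 * 3e5 km/s = 231000 km/s
Propagation delay = 12542 / 231000 = 0.0543 s = 54.2944 ms
Processing delay = 2.0 ms
Total one-way latency = 56.2944 ms


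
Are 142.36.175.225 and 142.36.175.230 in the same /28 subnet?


Mask: 255.255.255.240
142.36.175.225 AND mask = 142.36.175.224
142.36.175.230 AND mask = 142.36.175.224
Yes, same subnet (142.36.175.224)


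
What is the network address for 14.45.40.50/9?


IP:   00001110.00101101.00101000.00110010
Mask: 11111111.10000000.00000000.00000000
AND operation:
Net:  00001110.00000000.00000000.00000000
Network: 14.0.0.0/9


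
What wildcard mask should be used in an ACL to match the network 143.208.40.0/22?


Subnet mask: 255.255.252.0
Wildcard = 255.255.255.255 - subnet mask
255 - 255 = 0
255 - 255 = 0
255 - 252 = 3
255 - 0 = 255
Wildcard: 0.0.3.255


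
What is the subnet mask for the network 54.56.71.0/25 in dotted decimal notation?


/25 means 25 network bits, 7 host bits
Binary: 11111111111111111111111110000000
Mask: 255.255.255.128


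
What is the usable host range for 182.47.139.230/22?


Network: 182.47.136.0
Broadcast: 182.47.139.255
First usable = network + 1
Last usable = broadcast - 1
Range: 182.47.136.1 to 182.47.139.254


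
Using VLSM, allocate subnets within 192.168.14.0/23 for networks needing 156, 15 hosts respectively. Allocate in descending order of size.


156 hosts -> /24 (254 usable): 192.168.14.0/24
15 hosts -> /27 (30 usable): 192.168.15.0/27
Allocation: 192.168.14.0/24 (156 hosts, 254 usable); 192.168.15.0/27 (15 hosts, 30 usable)


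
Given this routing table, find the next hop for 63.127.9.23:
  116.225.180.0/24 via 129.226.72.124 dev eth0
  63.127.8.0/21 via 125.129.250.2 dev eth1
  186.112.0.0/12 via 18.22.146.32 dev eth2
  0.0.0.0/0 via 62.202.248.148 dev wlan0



Longest prefix match for 63.127.9.23:
  /24 116.225.180.0: no
  /21 63.127.8.0: MATCH
  /12 186.112.0.0: no
  /0 0.0.0.0: MATCH
Selected: next-hop 125.129.250.2 via eth1 (matched /21)


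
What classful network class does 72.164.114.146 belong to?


First octet: 72
Binary: 01001000
0xxxxxxx -> Class A (1-126)
Class A, default mask 255.0.0.0 (/8)


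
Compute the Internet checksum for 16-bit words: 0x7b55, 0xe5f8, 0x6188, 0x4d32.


Sum all words (with carry folding):
+ 0x7b55 = 0x7b55
+ 0xe5f8 = 0x614e
+ 0x6188 = 0xc2d6
+ 0x4d32 = 0x1009
One's complement: ~0x1009
Checksum = 0xeff6


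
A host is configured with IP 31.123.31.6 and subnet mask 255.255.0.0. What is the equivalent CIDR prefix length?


Binary: 11111111.11111111.00000000.00000000
Count leading 1s
Prefix: /16


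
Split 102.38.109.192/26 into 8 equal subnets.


New prefix = 26 + 3 = 29
Each subnet has 8 addresses
  102.38.109.192/29
  102.38.109.200/29
  102.38.109.208/29
  102.38.109.216/29
  102.38.109.224/29
  102.38.109.232/29
  102.38.109.240/29
  102.38.109.248/29
Subnets: 102.38.109.192/29, 102.38.109.200/29, 102.38.109.208/29, 102.38.109.216/29, 102.38.109.224/29, 102.38.109.232/29, 102.38.109.240/29, 102.38.109.248/29


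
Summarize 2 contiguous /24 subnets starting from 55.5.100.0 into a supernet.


Original prefix: /24
Number of subnets: 2 = 2^1
New prefix = 24 - 1 = 23
Supernet: 55.5.100.0/23


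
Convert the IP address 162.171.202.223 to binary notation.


162 = 10100010
171 = 10101011
202 = 11001010
223 = 11011111
Binary: 10100010.10101011.11001010.11011111


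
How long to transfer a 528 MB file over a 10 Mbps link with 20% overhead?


Effective throughput = 10 * (1 - 20/100) = 8 Mbps
File size in Mb = 528 * 8 = 4224 Mb
Time = 4224 / 8
Time = 528 seconds


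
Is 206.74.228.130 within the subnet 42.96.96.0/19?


Subnet network: 42.96.96.0
Test IP AND mask: 206.74.224.0
No, 206.74.228.130 is not in 42.96.96.0/19


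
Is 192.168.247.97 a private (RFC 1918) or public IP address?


RFC 1918 private ranges:
  10.0.0.0/8 (10.0.0.0 - 10.255.255.255)
  172.16.0.0/12 (172.16.0.0 - 172.31.255.255)
  192.168.0.0/16 (192.168.0.0 - 192.168.255.255)
Private (in 192.168.0.0/16)


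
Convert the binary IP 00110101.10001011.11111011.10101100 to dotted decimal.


00110101 = 53
10001011 = 139
11111011 = 251
10101100 = 172
IP: 53.139.251.172


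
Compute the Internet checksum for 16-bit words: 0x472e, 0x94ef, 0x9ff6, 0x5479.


Sum all words (with carry folding):
+ 0x472e = 0x472e
+ 0x94ef = 0xdc1d
+ 0x9ff6 = 0x7c14
+ 0x5479 = 0xd08d
One's complement: ~0xd08d
Checksum = 0x2f72


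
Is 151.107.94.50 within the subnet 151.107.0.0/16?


Subnet network: 151.107.0.0
Test IP AND mask: 151.107.0.0
Yes, 151.107.94.50 is in 151.107.0.0/16


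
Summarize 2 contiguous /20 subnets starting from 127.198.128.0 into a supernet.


Original prefix: /20
Number of subnets: 2 = 2^1
New prefix = 20 - 1 = 19
Supernet: 127.198.128.0/19


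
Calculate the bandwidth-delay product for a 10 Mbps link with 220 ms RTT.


BDP = bandwidth * RTT
= 10 Mbps * 220 ms
= 10 * 1e6 * 220 / 1000 bits
= 2200000 bits
= 275000 bytes
= 268.5547 KB
BDP = 2200000 bits (275000 bytes)


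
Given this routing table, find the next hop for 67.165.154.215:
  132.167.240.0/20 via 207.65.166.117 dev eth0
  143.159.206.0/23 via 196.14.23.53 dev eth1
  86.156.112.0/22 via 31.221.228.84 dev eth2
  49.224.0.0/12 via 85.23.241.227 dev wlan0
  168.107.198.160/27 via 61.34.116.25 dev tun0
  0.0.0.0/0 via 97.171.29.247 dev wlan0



Longest prefix match for 67.165.154.215:
  /20 132.167.240.0: no
  /23 143.159.206.0: no
  /22 86.156.112.0: no
  /12 49.224.0.0: no
  /27 168.107.198.160: no
  /0 0.0.0.0: MATCH
Selected: next-hop 97.171.29.247 via wlan0 (matched /0)


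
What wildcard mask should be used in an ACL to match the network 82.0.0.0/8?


Subnet mask: 255.0.0.0
Wildcard = 255.255.255.255 - subnet mask
255 - 255 = 0
255 - 0 = 255
255 - 0 = 255
255 - 0 = 255
Wildcard: 0.255.255.255


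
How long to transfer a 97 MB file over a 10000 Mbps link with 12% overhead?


Effective throughput = 10000 * (1 - 12/100) = 8800 Mbps
File size in Mb = 97 * 8 = 776 Mb
Time = 776 / 8800
Time = 0.0882 seconds


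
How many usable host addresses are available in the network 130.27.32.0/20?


Host bits = 32 - 20 = 12
Total addresses = 2^12 = 4096
Usable = total - 2 (network and broadcast)
Usable hosts: 4094


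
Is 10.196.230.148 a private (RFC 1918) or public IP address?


RFC 1918 private ranges:
  10.0.0.0/8 (10.0.0.0 - 10.255.255.255)
  172.16.0.0/12 (172.16.0.0 - 172.31.255.255)
  192.168.0.0/16 (192.168.0.0 - 192.168.255.255)
Private (in 10.0.0.0/8)


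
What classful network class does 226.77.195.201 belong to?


First octet: 226
Binary: 11100010
1110xxxx -> Class D (224-239)
Class D (multicast), default mask N/A


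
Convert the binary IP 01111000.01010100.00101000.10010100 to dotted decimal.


01111000 = 120
01010100 = 84
00101000 = 40
10010100 = 148
IP: 120.84.40.148


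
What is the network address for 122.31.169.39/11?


IP:   01111010.00011111.10101001.00100111
Mask: 11111111.11100000.00000000.00000000
AND operation:
Net:  01111010.00000000.00000000.00000000
Network: 122.0.0.0/11


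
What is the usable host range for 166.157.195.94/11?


Network: 166.128.0.0
Broadcast: 166.159.255.255
First usable = network + 1
Last usable = broadcast - 1
Range: 166.128.0.1 to 166.159.255.254


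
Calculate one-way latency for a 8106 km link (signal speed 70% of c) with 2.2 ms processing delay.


Speed = 0.7 * 3e5 km/s = 210000 km/s
Propagation delay = 8106 / 210000 = 0.0386 s = 38.6 ms
Processing delay = 2.2 ms
Total one-way latency = 40.8 ms


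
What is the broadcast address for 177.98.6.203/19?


Network: 177.98.0.0/19
Host bits = 13
Set all host bits to 1:
Broadcast: 177.98.31.255


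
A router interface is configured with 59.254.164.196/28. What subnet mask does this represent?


/28 means 28 network bits, 4 host bits
Binary: 11111111111111111111111111110000
Mask: 255.255.255.240


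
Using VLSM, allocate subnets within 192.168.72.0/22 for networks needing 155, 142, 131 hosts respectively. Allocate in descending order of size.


155 hosts -> /24 (254 usable): 192.168.72.0/24
142 hosts -> /24 (254 usable): 192.168.73.0/24
131 hosts -> /24 (254 usable): 192.168.74.0/24
Allocation: 192.168.72.0/24 (155 hosts, 254 usable); 192.168.73.0/24 (142 hosts, 254 usable); 192.168.74.0/24 (131 hosts, 254 usable)


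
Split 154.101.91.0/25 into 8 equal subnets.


New prefix = 25 + 3 = 28
Each subnet has 16 addresses
  154.101.91.0/28
  154.101.91.16/28
  154.101.91.32/28
  154.101.91.48/28
  154.101.91.64/28
  154.101.91.80/28
  154.101.91.96/28
  154.101.91.112/28
Subnets: 154.101.91.0/28, 154.101.91.16/28, 154.101.91.32/28, 154.101.91.48/28, 154.101.91.64/28, 154.101.91.80/28, 154.101.91.96/28, 154.101.91.112/28


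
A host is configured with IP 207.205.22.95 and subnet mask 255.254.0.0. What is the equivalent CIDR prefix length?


Binary: 11111111.11111110.00000000.00000000
Count leading 1s
Prefix: /15


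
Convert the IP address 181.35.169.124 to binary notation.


181 = 10110101
35 = 00100011
169 = 10101001
124 = 01111100
Binary: 10110101.00100011.10101001.01111100


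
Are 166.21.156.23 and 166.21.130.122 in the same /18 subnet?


Mask: 255.255.192.0
166.21.156.23 AND mask = 166.21.128.0
166.21.130.122 AND mask = 166.21.128.0
Yes, same subnet (166.21.128.0)


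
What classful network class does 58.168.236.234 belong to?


First octet: 58
Binary: 00111010
0xxxxxxx -> Class A (1-126)
Class A, default mask 255.0.0.0 (/8)


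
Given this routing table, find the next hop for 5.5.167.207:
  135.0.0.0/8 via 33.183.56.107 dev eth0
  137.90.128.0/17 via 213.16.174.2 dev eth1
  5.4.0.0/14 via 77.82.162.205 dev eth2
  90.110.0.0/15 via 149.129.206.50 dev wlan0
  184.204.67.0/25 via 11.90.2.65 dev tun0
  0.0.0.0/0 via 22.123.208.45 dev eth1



Longest prefix match for 5.5.167.207:
  /8 135.0.0.0: no
  /17 137.90.128.0: no
  /14 5.4.0.0: MATCH
  /15 90.110.0.0: no
  /25 184.204.67.0: no
  /0 0.0.0.0: MATCH
Selected: next-hop 77.82.162.205 via eth2 (matched /14)


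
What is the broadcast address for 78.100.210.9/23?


Network: 78.100.210.0/23
Host bits = 9
Set all host bits to 1:
Broadcast: 78.100.211.255


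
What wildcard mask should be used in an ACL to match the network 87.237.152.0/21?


Subnet mask: 255.255.248.0
Wildcard = 255.255.255.255 - subnet mask
255 - 255 = 0
255 - 255 = 0
255 - 248 = 7
255 - 0 = 255
Wildcard: 0.0.7.255


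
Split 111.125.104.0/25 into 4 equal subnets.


New prefix = 25 + 2 = 27
Each subnet has 32 addresses
  111.125.104.0/27
  111.125.104.32/27
  111.125.104.64/27
  111.125.104.96/27
Subnets: 111.125.104.0/27, 111.125.104.32/27, 111.125.104.64/27, 111.125.104.96/27


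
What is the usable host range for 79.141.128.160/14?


Network: 79.140.0.0
Broadcast: 79.143.255.255
First usable = network + 1
Last usable = broadcast - 1
Range: 79.140.0.1 to 79.143.255.254


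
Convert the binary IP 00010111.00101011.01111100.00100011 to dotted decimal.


00010111 = 23
00101011 = 43
01111100 = 124
00100011 = 35
IP: 23.43.124.35


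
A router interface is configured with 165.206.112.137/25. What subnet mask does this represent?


/25 means 25 network bits, 7 host bits
Binary: 11111111111111111111111110000000
Mask: 255.255.255.128


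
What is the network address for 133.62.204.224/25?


IP:   10000101.00111110.11001100.11100000
Mask: 11111111.11111111.11111111.10000000
AND operation:
Net:  10000101.00111110.11001100.10000000
Network: 133.62.204.128/25


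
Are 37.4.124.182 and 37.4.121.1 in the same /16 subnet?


Mask: 255.255.0.0
37.4.124.182 AND mask = 37.4.0.0
37.4.121.1 AND mask = 37.4.0.0
Yes, same subnet (37.4.0.0)


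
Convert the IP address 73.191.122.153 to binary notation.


73 = 01001001
191 = 10111111
122 = 01111010
153 = 10011001
Binary: 01001001.10111111.01111010.10011001


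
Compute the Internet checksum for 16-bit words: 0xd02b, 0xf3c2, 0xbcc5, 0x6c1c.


Sum all words (with carry folding):
+ 0xd02b = 0xd02b
+ 0xf3c2 = 0xc3ee
+ 0xbcc5 = 0x80b4
+ 0x6c1c = 0xecd0
One's complement: ~0xecd0
Checksum = 0x132f


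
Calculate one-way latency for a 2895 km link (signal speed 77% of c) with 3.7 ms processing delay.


Speed = 0.77 * 3e5 km/s = 231000 km/s
Propagation delay = 2895 / 231000 = 0.0125 s = 12.5325 ms
Processing delay = 3.7 ms
Total one-way latency = 16.2325 ms


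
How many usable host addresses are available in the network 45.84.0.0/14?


Host bits = 32 - 14 = 18
Total addresses = 2^18 = 262144
Usable = total - 2 (network and broadcast)
Usable hosts: 262142


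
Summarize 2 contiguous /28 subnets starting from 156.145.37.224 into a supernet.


Original prefix: /28
Number of subnets: 2 = 2^1
New prefix = 28 - 1 = 27
Supernet: 156.145.37.224/27


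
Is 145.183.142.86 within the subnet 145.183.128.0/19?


Subnet network: 145.183.128.0
Test IP AND mask: 145.183.128.0
Yes, 145.183.142.86 is in 145.183.128.0/19


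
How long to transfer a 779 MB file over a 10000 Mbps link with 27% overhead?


Effective throughput = 10000 * (1 - 27/100) = 7300 Mbps
File size in Mb = 779 * 8 = 6232 Mb
Time = 6232 / 7300
Time = 0.8537 seconds


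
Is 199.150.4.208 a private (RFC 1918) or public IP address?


RFC 1918 private ranges:
  10.0.0.0/8 (10.0.0.0 - 10.255.255.255)
  172.16.0.0/12 (172.16.0.0 - 172.31.255.255)
  192.168.0.0/16 (192.168.0.0 - 192.168.255.255)
Public (not in any RFC 1918 range)


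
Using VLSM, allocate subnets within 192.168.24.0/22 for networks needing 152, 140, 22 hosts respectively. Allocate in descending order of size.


152 hosts -> /24 (254 usable): 192.168.24.0/24
140 hosts -> /24 (254 usable): 192.168.25.0/24
22 hosts -> /27 (30 usable): 192.168.26.0/27
Allocation: 192.168.24.0/24 (152 hosts, 254 usable); 192.168.25.0/24 (140 hosts, 254 usable); 192.168.26.0/27 (22 hosts, 30 usable)


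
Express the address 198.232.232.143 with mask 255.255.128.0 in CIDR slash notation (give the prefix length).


Binary: 11111111.11111111.10000000.00000000
Count leading 1s
Prefix: /17


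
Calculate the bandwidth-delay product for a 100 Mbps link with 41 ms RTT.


BDP = bandwidth * RTT
= 100 Mbps * 41 ms
= 100 * 1e6 * 41 / 1000 bits
= 4100000 bits
= 512500 bytes
= 500.4883 KB
BDP = 4100000 bits (512500 bytes)


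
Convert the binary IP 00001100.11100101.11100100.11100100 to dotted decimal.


00001100 = 12
11100101 = 229
11100100 = 228
11100100 = 228
IP: 12.229.228.228


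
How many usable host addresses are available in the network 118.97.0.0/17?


Host bits = 32 - 17 = 15
Total addresses = 2^15 = 32768
Usable = total - 2 (network and broadcast)
Usable hosts: 32766


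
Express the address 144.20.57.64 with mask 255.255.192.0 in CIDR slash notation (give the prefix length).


Binary: 11111111.11111111.11000000.00000000
Count leading 1s
Prefix: /18


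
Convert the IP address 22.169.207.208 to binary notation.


22 = 00010110
169 = 10101001
207 = 11001111
208 = 11010000
Binary: 00010110.10101001.11001111.11010000


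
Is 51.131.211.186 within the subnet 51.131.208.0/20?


Subnet network: 51.131.208.0
Test IP AND mask: 51.131.208.0
Yes, 51.131.211.186 is in 51.131.208.0/20


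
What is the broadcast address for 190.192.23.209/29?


Network: 190.192.23.208/29
Host bits = 3
Set all host bits to 1:
Broadcast: 190.192.23.215


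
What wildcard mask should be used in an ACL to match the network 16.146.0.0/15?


Subnet mask: 255.254.0.0
Wildcard = 255.255.255.255 - subnet mask
255 - 255 = 0
255 - 254 = 1
255 - 0 = 255
255 - 0 = 255
Wildcard: 0.1.255.255


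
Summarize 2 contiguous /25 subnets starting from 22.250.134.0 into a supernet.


Original prefix: /25
Number of subnets: 2 = 2^1
New prefix = 25 - 1 = 24
Supernet: 22.250.134.0/24


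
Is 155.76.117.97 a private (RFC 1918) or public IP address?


RFC 1918 private ranges:
  10.0.0.0/8 (10.0.0.0 - 10.255.255.255)
  172.16.0.0/12 (172.16.0.0 - 172.31.255.255)
  192.168.0.0/16 (192.168.0.0 - 192.168.255.255)
Public (not in any RFC 1918 range)


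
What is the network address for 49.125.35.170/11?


IP:   00110001.01111101.00100011.10101010
Mask: 11111111.11100000.00000000.00000000
AND operation:
Net:  00110001.01100000.00000000.00000000
Network: 49.96.0.0/11


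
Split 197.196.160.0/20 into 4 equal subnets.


New prefix = 20 + 2 = 22
Each subnet has 1024 addresses
  197.196.160.0/22
  197.196.164.0/22
  197.196.168.0/22
  197.196.172.0/22
Subnets: 197.196.160.0/22, 197.196.164.0/22, 197.196.168.0/22, 197.196.172.0/22


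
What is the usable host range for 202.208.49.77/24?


Network: 202.208.49.0
Broadcast: 202.208.49.255
First usable = network + 1
Last usable = broadcast - 1
Range: 202.208.49.1 to 202.208.49.254


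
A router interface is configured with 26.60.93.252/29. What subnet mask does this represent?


/29 means 29 network bits, 3 host bits
Binary: 11111111111111111111111111111000
Mask: 255.255.255.248


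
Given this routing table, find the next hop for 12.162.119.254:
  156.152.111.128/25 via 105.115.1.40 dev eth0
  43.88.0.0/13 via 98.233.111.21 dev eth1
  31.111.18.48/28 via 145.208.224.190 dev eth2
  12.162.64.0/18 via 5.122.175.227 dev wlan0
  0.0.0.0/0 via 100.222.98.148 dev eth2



Longest prefix match for 12.162.119.254:
  /25 156.152.111.128: no
  /13 43.88.0.0: no
  /28 31.111.18.48: no
  /18 12.162.64.0: MATCH
  /0 0.0.0.0: MATCH
Selected: next-hop 5.122.175.227 via wlan0 (matched /18)


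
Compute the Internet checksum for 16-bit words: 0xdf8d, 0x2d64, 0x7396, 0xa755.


Sum all words (with carry folding):
+ 0xdf8d = 0xdf8d
+ 0x2d64 = 0x0cf2
+ 0x7396 = 0x8088
+ 0xa755 = 0x27de
One's complement: ~0x27de
Checksum = 0xd821


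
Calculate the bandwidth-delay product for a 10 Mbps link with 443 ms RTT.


BDP = bandwidth * RTT
= 10 Mbps * 443 ms
= 10 * 1e6 * 443 / 1000 bits
= 4430000 bits
= 553750 bytes
= 540.7715 KB
BDP = 4430000 bits (553750 bytes)


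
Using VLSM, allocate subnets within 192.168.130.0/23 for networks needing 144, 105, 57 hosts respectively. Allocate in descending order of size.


144 hosts -> /24 (254 usable): 192.168.130.0/24
105 hosts -> /25 (126 usable): 192.168.131.0/25
57 hosts -> /26 (62 usable): 192.168.131.128/26
Allocation: 192.168.130.0/24 (144 hosts, 254 usable); 192.168.131.0/25 (105 hosts, 126 usable); 192.168.131.128/26 (57 hosts, 62 usable)


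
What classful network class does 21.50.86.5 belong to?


First octet: 21
Binary: 00010101
0xxxxxxx -> Class A (1-126)
Class A, default mask 255.0.0.0 (/8)


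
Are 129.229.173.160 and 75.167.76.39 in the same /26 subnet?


Mask: 255.255.255.192
129.229.173.160 AND mask = 129.229.173.128
75.167.76.39 AND mask = 75.167.76.0
No, different subnets (129.229.173.128 vs 75.167.76.0)


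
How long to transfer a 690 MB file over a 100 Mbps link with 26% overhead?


Effective throughput = 100 * (1 - 26/100) = 74 Mbps
File size in Mb = 690 * 8 = 5520 Mb
Time = 5520 / 74
Time = 74.5946 seconds


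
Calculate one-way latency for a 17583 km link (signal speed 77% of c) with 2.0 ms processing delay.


Speed = 0.77 * 3e5 km/s = 231000 km/s
Propagation delay = 17583 / 231000 = 0.0761 s = 76.1169 ms
Processing delay = 2.0 ms
Total one-way latency = 78.1169 ms


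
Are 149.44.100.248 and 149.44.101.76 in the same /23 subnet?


Mask: 255.255.254.0
149.44.100.248 AND mask = 149.44.100.0
149.44.101.76 AND mask = 149.44.100.0
Yes, same subnet (149.44.100.0)


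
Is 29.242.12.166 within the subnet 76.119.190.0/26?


Subnet network: 76.119.190.0
Test IP AND mask: 29.242.12.128
No, 29.242.12.166 is not in 76.119.190.0/26


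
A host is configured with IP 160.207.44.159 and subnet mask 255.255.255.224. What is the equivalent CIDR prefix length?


Binary: 11111111.11111111.11111111.11100000
Count leading 1s
Prefix: /27


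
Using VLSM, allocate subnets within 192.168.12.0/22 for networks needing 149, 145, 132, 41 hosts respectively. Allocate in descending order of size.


149 hosts -> /24 (254 usable): 192.168.12.0/24
145 hosts -> /24 (254 usable): 192.168.13.0/24
132 hosts -> /24 (254 usable): 192.168.14.0/24
41 hosts -> /26 (62 usable): 192.168.15.0/26
Allocation: 192.168.12.0/24 (149 hosts, 254 usable); 192.168.13.0/24 (145 hosts, 254 usable); 192.168.14.0/24 (132 hosts, 254 usable); 192.168.15.0/26 (41 hosts, 62 usable)


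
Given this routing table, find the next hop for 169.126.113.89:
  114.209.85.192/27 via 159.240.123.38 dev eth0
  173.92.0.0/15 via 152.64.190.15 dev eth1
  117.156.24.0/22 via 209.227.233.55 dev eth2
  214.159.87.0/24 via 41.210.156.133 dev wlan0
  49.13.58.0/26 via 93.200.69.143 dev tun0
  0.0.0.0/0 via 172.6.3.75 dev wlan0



Longest prefix match for 169.126.113.89:
  /27 114.209.85.192: no
  /15 173.92.0.0: no
  /22 117.156.24.0: no
  /24 214.159.87.0: no
  /26 49.13.58.0: no
  /0 0.0.0.0: MATCH
Selected: next-hop 172.6.3.75 via wlan0 (matched /0)


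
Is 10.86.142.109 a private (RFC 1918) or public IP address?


RFC 1918 private ranges:
  10.0.0.0/8 (10.0.0.0 - 10.255.255.255)
  172.16.0.0/12 (172.16.0.0 - 172.31.255.255)
  192.168.0.0/16 (192.168.0.0 - 192.168.255.255)
Private (in 10.0.0.0/8)


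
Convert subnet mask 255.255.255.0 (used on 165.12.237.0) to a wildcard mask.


Subnet mask: 255.255.255.0
Wildcard = 255.255.255.255 - subnet mask
255 - 255 = 0
255 - 255 = 0
255 - 255 = 0
255 - 0 = 255
Wildcard: 0.0.0.255


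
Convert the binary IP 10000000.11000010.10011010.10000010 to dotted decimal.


10000000 = 128
11000010 = 194
10011010 = 154
10000010 = 130
IP: 128.194.154.130


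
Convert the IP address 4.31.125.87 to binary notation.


4 = 00000100
31 = 00011111
125 = 01111101
87 = 01010111
Binary: 00000100.00011111.01111101.01010111


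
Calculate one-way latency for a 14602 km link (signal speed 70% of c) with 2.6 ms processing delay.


Speed = 0.7 * 3e5 km/s = 210000 km/s
Propagation delay = 14602 / 210000 = 0.0695 s = 69.5333 ms
Processing delay = 2.6 ms
Total one-way latency = 72.1333 ms


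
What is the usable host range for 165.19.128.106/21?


Network: 165.19.128.0
Broadcast: 165.19.135.255
First usable = network + 1
Last usable = broadcast - 1
Range: 165.19.128.1 to 165.19.135.254


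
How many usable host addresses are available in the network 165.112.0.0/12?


Host bits = 32 - 12 = 20
Total addresses = 2^20 = 1048576
Usable = total - 2 (network and broadcast)
Usable hosts: 1048574


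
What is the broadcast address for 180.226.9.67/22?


Network: 180.226.8.0/22
Host bits = 10
Set all host bits to 1:
Broadcast: 180.226.11.255


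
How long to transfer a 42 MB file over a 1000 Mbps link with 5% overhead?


Effective throughput = 1000 * (1 - 5/100) = 950 Mbps
File size in Mb = 42 * 8 = 336 Mb
Time = 336 / 950
Time = 0.3537 seconds


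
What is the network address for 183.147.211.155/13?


IP:   10110111.10010011.11010011.10011011
Mask: 11111111.11111000.00000000.00000000
AND operation:
Net:  10110111.10010000.00000000.00000000
Network: 183.144.0.0/13


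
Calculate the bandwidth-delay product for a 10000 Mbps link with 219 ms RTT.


BDP = bandwidth * RTT
= 10000 Mbps * 219 ms
= 10000 * 1e6 * 219 / 1000 bits
= 2190000000 bits
= 273750000 bytes
= 267333.9844 KB
BDP = 2190000000 bits (273750000 bytes)


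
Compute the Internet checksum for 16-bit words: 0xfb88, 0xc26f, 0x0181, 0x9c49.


Sum all words (with carry folding):
+ 0xfb88 = 0xfb88
+ 0xc26f = 0xbdf8
+ 0x0181 = 0xbf79
+ 0x9c49 = 0x5bc3
One's complement: ~0x5bc3
Checksum = 0xa43c


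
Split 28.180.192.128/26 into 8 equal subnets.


New prefix = 26 + 3 = 29
Each subnet has 8 addresses
  28.180.192.128/29
  28.180.192.136/29
  28.180.192.144/29
  28.180.192.152/29
  28.180.192.160/29
  28.180.192.168/29
  28.180.192.176/29
  28.180.192.184/29
Subnets: 28.180.192.128/29, 28.180.192.136/29, 28.180.192.144/29, 28.180.192.152/29, 28.180.192.160/29, 28.180.192.168/29, 28.180.192.176/29, 28.180.192.184/29


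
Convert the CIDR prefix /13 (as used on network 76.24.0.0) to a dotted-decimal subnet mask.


/13 means 13 network bits, 19 host bits
Binary: 11111111111110000000000000000000
Mask: 255.248.0.0


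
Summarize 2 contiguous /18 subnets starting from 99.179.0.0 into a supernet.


Original prefix: /18
Number of subnets: 2 = 2^1
New prefix = 18 - 1 = 17
Supernet: 99.179.0.0/17


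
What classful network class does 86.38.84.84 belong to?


First octet: 86
Binary: 01010110
0xxxxxxx -> Class A (1-126)
Class A, default mask 255.0.0.0 (/8)


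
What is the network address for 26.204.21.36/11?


IP:   00011010.11001100.00010101.00100100
Mask: 11111111.11100000.00000000.00000000
AND operation:
Net:  00011010.11000000.00000000.00000000
Network: 26.192.0.0/11


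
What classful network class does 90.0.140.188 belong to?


First octet: 90
Binary: 01011010
0xxxxxxx -> Class A (1-126)
Class A, default mask 255.0.0.0 (/8)


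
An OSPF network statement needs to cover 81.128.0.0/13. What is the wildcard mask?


Subnet mask: 255.248.0.0
Wildcard = 255.255.255.255 - subnet mask
255 - 255 = 0
255 - 248 = 7
255 - 0 = 255
255 - 0 = 255
Wildcard: 0.7.255.255


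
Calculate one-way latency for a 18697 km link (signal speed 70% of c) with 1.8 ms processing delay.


Speed = 0.7 * 3e5 km/s = 210000 km/s
Propagation delay = 18697 / 210000 = 0.089 s = 89.0333 ms
Processing delay = 1.8 ms
Total one-way latency = 90.8333 ms


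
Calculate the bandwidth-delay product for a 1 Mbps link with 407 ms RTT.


BDP = bandwidth * RTT
= 1 Mbps * 407 ms
= 1 * 1e6 * 407 / 1000 bits
= 407000 bits
= 50875 bytes
= 49.6826 KB
BDP = 407000 bits (50875 bytes)


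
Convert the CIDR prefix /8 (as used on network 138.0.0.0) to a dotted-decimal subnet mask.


/8 means 8 network bits, 24 host bits
Binary: 11111111000000000000000000000000
Mask: 255.0.0.0


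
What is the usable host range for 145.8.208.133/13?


Network: 145.8.0.0
Broadcast: 145.15.255.255
First usable = network + 1
Last usable = broadcast - 1
Range: 145.8.0.1 to 145.15.255.254


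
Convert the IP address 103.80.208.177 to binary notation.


103 = 01100111
80 = 01010000
208 = 11010000
177 = 10110001
Binary: 01100111.01010000.11010000.10110001


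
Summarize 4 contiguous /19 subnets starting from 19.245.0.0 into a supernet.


Original prefix: /19
Number of subnets: 4 = 2^2
New prefix = 19 - 2 = 17
Supernet: 19.245.0.0/17


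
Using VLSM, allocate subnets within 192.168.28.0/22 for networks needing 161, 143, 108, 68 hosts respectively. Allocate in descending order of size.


161 hosts -> /24 (254 usable): 192.168.28.0/24
143 hosts -> /24 (254 usable): 192.168.29.0/24
108 hosts -> /25 (126 usable): 192.168.30.0/25
68 hosts -> /25 (126 usable): 192.168.30.128/25
Allocation: 192.168.28.0/24 (161 hosts, 254 usable); 192.168.29.0/24 (143 hosts, 254 usable); 192.168.30.0/25 (108 hosts, 126 usable); 192.168.30.128/25 (68 hosts, 126 usable)


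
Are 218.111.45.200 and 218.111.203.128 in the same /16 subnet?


Mask: 255.255.0.0
218.111.45.200 AND mask = 218.111.0.0
218.111.203.128 AND mask = 218.111.0.0
Yes, same subnet (218.111.0.0)


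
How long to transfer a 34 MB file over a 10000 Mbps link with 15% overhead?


Effective throughput = 10000 * (1 - 15/100) = 8500 Mbps
File size in Mb = 34 * 8 = 272 Mb
Time = 272 / 8500
Time = 0.032 seconds


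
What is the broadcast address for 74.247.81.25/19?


Network: 74.247.64.0/19
Host bits = 13
Set all host bits to 1:
Broadcast: 74.247.95.255


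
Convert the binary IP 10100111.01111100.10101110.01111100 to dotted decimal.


10100111 = 167
01111100 = 124
10101110 = 174
01111100 = 124
IP: 167.124.174.124


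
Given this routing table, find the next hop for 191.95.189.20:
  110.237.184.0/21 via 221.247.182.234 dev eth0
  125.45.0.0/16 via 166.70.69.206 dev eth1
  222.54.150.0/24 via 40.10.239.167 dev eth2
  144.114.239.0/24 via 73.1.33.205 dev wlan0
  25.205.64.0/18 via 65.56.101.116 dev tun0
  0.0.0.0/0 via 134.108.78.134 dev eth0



Longest prefix match for 191.95.189.20:
  /21 110.237.184.0: no
  /16 125.45.0.0: no
  /24 222.54.150.0: no
  /24 144.114.239.0: no
  /18 25.205.64.0: no
  /0 0.0.0.0: MATCH
Selected: next-hop 134.108.78.134 via eth0 (matched /0)


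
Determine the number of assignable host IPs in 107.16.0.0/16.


Host bits = 32 - 16 = 16
Total addresses = 2^16 = 65536
Usable = total - 2 (network and broadcast)
Usable hosts: 65534


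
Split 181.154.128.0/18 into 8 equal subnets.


New prefix = 18 + 3 = 21
Each subnet has 2048 addresses
  181.154.128.0/21
  181.154.136.0/21
  181.154.144.0/21
  181.154.152.0/21
  181.154.160.0/21
  181.154.168.0/21
  181.154.176.0/21
  181.154.184.0/21
Subnets: 181.154.128.0/21, 181.154.136.0/21, 181.154.144.0/21, 181.154.152.0/21, 181.154.160.0/21, 181.154.168.0/21, 181.154.176.0/21, 181.154.184.0/21


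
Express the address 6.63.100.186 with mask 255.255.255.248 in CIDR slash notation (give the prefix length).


Binary: 11111111.11111111.11111111.11111000
Count leading 1s
Prefix: /29


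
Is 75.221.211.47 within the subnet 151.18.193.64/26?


Subnet network: 151.18.193.64
Test IP AND mask: 75.221.211.0
No, 75.221.211.47 is not in 151.18.193.64/26


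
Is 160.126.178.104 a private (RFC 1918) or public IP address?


RFC 1918 private ranges:
  10.0.0.0/8 (10.0.0.0 - 10.255.255.255)
  172.16.0.0/12 (172.16.0.0 - 172.31.255.255)
  192.168.0.0/16 (192.168.0.0 - 192.168.255.255)
Public (not in any RFC 1918 range)
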